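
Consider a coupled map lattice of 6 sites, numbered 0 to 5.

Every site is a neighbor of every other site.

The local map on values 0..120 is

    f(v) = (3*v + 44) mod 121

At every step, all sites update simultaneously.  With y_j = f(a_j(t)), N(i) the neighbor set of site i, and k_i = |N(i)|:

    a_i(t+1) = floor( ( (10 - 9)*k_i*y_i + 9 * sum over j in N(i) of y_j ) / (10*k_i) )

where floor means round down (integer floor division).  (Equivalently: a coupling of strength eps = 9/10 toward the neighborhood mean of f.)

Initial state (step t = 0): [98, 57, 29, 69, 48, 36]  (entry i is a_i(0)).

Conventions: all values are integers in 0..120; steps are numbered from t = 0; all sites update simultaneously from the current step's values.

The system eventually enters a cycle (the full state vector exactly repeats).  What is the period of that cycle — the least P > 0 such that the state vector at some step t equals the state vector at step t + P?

Answer: 2
Key observation: The state at step 3, [23, 23, 24, 24, 24, 24], reappears at step 5 — and no state repeats earlier — so the cycle the system enters has period 2.

Derivation:
t=0: [98, 57, 29, 69, 48, 36]
t=1: [47, 47, 54, 54, 49, 52]
t=2: [75, 75, 73, 73, 74, 74]
t=3: [23, 23, 24, 24, 24, 24]
t=4: [115, 115, 114, 114, 114, 114]
t=5: [23, 23, 24, 24, 24, 24]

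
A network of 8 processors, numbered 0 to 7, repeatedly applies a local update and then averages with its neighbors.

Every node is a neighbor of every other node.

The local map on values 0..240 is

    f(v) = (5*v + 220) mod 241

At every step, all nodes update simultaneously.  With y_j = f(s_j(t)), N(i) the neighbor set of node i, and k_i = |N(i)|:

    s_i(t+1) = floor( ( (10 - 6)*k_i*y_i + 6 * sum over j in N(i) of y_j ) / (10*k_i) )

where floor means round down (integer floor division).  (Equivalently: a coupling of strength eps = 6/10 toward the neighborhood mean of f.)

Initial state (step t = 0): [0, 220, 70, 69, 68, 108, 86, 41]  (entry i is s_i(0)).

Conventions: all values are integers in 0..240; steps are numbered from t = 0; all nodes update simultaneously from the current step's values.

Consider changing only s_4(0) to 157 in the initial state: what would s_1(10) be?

Answer: s_1(10) = 73
Key observation: This trace re-runs the system from the modified initial state.

Derivation:
t=0: [0, 220, 70, 69, 157, 108, 86, 41]
t=1: [149, 116, 107, 106, 93, 91, 133, 138]
t=2: [75, 99, 85, 84, 139, 136, 126, 134]
t=3: [149, 187, 165, 163, 174, 169, 153, 166]
t=4: [58, 118, 83, 80, 97, 89, 64, 85]
t=5: [97, 115, 136, 131, 158, 146, 106, 139]
t=6: [165, 118, 151, 143, 110, 167, 104, 156]
t=7: [75, 77, 53, 116, 64, 78, 55, 61]
t=8: [83, 86, 48, 72, 66, 88, 51, 61]
t=9: [147, 152, 168, 130, 120, 155, 173, 113]
t=10: [141, 73, 98, 114, 99, 78, 106, 88]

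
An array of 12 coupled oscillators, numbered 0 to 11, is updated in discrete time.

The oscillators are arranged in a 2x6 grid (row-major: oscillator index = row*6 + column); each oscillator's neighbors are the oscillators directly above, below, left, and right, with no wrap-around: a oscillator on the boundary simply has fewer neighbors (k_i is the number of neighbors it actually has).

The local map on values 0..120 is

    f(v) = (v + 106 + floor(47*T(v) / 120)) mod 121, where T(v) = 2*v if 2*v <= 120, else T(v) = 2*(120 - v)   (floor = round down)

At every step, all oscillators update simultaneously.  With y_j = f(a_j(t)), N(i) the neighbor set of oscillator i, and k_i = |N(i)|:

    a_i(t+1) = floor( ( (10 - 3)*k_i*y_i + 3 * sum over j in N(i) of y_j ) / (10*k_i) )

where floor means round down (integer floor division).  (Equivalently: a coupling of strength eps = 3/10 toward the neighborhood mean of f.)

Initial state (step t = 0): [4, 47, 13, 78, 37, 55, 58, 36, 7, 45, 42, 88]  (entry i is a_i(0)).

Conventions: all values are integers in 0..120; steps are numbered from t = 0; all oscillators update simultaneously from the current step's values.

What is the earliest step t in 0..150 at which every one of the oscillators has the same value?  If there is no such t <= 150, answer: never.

Answer: 5
Key observation: Synchronization is absorbing here: once all oscillators are equal they stay equal, and step 5 is the first all-equal step.

Derivation:
t=0: [4, 47, 13, 78, 37, 55, 58, 36, 7, 45, 42, 88]  (not all equal)
t=1: [102, 64, 33, 78, 58, 80, 85, 61, 94, 72, 62, 89]  (not all equal)
t=2: [99, 88, 58, 89, 89, 95, 96, 93, 92, 94, 92, 96]  (not all equal)
t=3: [99, 97, 91, 97, 98, 98, 99, 98, 97, 98, 98, 98]  (not all equal)
t=4: [100, 99, 98, 99, 100, 100, 100, 100, 99, 100, 100, 100]  (not all equal)
t=5: [100, 100, 100, 100, 100, 100, 100, 100, 100, 100, 100, 100]  (all equal)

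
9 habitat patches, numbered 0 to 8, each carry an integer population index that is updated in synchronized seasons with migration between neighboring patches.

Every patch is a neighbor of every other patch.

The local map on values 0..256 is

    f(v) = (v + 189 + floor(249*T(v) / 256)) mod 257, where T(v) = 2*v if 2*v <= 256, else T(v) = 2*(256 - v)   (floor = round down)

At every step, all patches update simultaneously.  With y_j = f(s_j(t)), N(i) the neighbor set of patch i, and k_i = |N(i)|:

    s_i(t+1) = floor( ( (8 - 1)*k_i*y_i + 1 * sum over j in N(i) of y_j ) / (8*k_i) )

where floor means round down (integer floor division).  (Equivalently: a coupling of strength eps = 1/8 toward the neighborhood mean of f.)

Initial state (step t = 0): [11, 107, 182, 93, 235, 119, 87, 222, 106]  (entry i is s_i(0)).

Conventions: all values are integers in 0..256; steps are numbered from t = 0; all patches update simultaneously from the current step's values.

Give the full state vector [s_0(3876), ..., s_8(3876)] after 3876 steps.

Answer: [220, 220, 148, 220, 220, 220, 220, 220, 220]
Key observation: The state at step 20, [220, 220, 111, 220, 220, 220, 220, 220, 220], reappears at step 26: the system is in a cycle of period 6 from step 20 on.  Therefore the state at step 3876 equals the state at step 20 + ((3876 - 20) mod 6) = 24, which is [220, 220, 148, 220, 220, 220, 220, 220, 220].

Derivation:
t=0: [11, 107, 182, 93, 235, 119, 87, 222, 106]
t=1: [214, 236, 24, 200, 202, 45, 185, 213, 234]
t=2: [221, 203, 27, 232, 231, 81, 245, 222, 204]
t=3: [216, 231, 36, 207, 208, 172, 196, 215, 230]
t=4: [218, 206, 58, 226, 225, 34, 235, 219, 207]
t=5: [218, 228, 114, 212, 212, 53, 204, 217, 227]
t=6: [217, 209, 34, 222, 222, 101, 229, 218, 210]
t=7: [221, 227, 56, 217, 217, 225, 211, 220, 227]
t=8: [219, 213, 111, 221, 221, 215, 226, 219, 213]
t=9: [218, 223, 28, 217, 217, 222, 213, 218, 223]
t=10: [219, 216, 40, 220, 220, 217, 223, 219, 216]
t=11: [219, 221, 70, 219, 219, 221, 216, 219, 221]
t=12: [220, 219, 148, 220, 220, 219, 223, 220, 219]
t=13: [219, 219, 56, 219, 219, 219, 216, 219, 219]
t=14: [220, 220, 111, 220, 220, 220, 222, 220, 220]
t=15: [218, 218, 28, 218, 218, 218, 216, 218, 218]
t=16: [219, 219, 40, 219, 219, 219, 221, 219, 219]
t=17: [219, 219, 70, 219, 219, 219, 218, 219, 219]
t=18: [220, 220, 148, 220, 220, 220, 221, 220, 220]
t=19: [219, 219, 56, 219, 219, 219, 218, 219, 219]
t=20: [220, 220, 111, 220, 220, 220, 220, 220, 220]
t=21: [218, 218, 28, 218, 218, 218, 218, 218, 218]
t=22: [219, 219, 40, 219, 219, 219, 219, 219, 219]
t=23: [219, 219, 70, 219, 219, 219, 219, 219, 219]
t=24: [220, 220, 148, 220, 220, 220, 220, 220, 220]
t=25: [219, 219, 56, 219, 219, 219, 219, 219, 219]
t=26: [220, 220, 111, 220, 220, 220, 220, 220, 220]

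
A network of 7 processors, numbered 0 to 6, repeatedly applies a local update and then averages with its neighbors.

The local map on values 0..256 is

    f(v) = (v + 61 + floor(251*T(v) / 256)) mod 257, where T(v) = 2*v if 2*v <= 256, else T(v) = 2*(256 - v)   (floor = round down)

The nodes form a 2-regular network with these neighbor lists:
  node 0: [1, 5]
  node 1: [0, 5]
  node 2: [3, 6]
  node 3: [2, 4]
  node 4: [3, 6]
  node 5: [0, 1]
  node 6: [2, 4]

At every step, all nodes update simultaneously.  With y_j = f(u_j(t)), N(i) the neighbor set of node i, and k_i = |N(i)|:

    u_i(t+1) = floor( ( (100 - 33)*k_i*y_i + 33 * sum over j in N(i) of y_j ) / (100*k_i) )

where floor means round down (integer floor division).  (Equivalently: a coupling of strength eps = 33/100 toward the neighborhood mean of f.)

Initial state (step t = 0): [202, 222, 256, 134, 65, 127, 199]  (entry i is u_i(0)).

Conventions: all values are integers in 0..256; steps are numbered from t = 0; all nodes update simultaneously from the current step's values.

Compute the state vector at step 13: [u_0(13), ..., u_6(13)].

Simulating step by step:
t=0: [202, 222, 256, 134, 65, 127, 199]
t=1: [119, 109, 88, 170, 217, 154, 128]
t=2: [151, 136, 96, 121, 118, 152, 149]
t=3: [162, 169, 112, 148, 155, 161, 148]
t=4: [149, 145, 144, 157, 158, 149, 157]
t=5: [162, 164, 163, 156, 154, 162, 156]
t=6: [149, 148, 151, 155, 157, 149, 155]
t=7: [162, 162, 159, 157, 155, 162, 157]
t=8: [150, 150, 153, 155, 156, 150, 155]
t=9: [161, 161, 157, 157, 156, 161, 157]
t=10: [151, 151, 155, 155, 155, 151, 155]
t=11: [160, 160, 157, 157, 157, 160, 157]
t=12: [152, 152, 155, 155, 155, 152, 155]
t=13: [159, 159, 157, 157, 157, 159, 157]

Answer: [159, 159, 157, 157, 157, 159, 157]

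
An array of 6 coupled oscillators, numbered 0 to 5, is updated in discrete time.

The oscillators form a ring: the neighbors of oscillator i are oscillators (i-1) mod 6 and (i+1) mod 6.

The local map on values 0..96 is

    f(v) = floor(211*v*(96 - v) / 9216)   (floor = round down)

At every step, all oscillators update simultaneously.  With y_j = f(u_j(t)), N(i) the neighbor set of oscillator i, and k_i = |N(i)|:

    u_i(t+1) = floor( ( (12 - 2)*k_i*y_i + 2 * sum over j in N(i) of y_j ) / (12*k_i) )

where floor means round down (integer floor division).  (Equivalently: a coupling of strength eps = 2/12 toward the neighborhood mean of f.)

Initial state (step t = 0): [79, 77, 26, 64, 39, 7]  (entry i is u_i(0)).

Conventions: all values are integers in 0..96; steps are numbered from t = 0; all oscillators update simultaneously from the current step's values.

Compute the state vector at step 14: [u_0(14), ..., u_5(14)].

Answer: [52, 52, 52, 52, 52, 52]

Derivation:
t=0: [79, 77, 26, 64, 39, 7]
t=1: [28, 33, 40, 45, 46, 18]
t=2: [42, 47, 50, 51, 50, 34]
t=3: [50, 51, 52, 52, 51, 48]
t=4: [52, 52, 52, 52, 52, 52]
t=5: [52, 52, 52, 52, 52, 52]
t=6: [52, 52, 52, 52, 52, 52]
t=7: [52, 52, 52, 52, 52, 52]
t=8: [52, 52, 52, 52, 52, 52]
t=9: [52, 52, 52, 52, 52, 52]
t=10: [52, 52, 52, 52, 52, 52]
t=11: [52, 52, 52, 52, 52, 52]
t=12: [52, 52, 52, 52, 52, 52]
t=13: [52, 52, 52, 52, 52, 52]
t=14: [52, 52, 52, 52, 52, 52]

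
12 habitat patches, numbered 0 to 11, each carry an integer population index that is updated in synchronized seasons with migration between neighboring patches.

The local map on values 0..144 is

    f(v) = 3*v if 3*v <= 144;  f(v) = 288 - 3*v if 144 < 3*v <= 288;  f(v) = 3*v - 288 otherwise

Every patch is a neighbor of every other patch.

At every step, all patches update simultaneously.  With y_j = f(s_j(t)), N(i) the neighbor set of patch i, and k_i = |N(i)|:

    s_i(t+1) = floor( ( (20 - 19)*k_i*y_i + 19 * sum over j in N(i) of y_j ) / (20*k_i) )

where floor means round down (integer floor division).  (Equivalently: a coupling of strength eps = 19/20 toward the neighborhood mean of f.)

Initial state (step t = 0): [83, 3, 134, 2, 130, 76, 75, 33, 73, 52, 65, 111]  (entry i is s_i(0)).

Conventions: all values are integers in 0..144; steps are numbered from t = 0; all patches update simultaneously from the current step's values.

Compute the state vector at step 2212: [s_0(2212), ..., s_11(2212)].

Simulating step by step:
t=0: [83, 3, 134, 2, 130, 76, 75, 33, 73, 52, 65, 111]
t=1: [70, 71, 67, 71, 68, 69, 69, 68, 69, 66, 68, 70]
t=2: [81, 81, 81, 81, 81, 81, 81, 81, 81, 81, 81, 81]
t=3: [45, 45, 45, 45, 45, 45, 45, 45, 45, 45, 45, 45]
t=4: [135, 135, 135, 135, 135, 135, 135, 135, 135, 135, 135, 135]
t=5: [117, 117, 117, 117, 117, 117, 117, 117, 117, 117, 117, 117]
t=6: [63, 63, 63, 63, 63, 63, 63, 63, 63, 63, 63, 63]
t=7: [99, 99, 99, 99, 99, 99, 99, 99, 99, 99, 99, 99]
t=8: [9, 9, 9, 9, 9, 9, 9, 9, 9, 9, 9, 9]
t=9: [27, 27, 27, 27, 27, 27, 27, 27, 27, 27, 27, 27]
t=10: [81, 81, 81, 81, 81, 81, 81, 81, 81, 81, 81, 81]

Answer: [135, 135, 135, 135, 135, 135, 135, 135, 135, 135, 135, 135]
Key observation: The state at step 2, [81, 81, 81, 81, 81, 81, 81, 81, 81, 81, 81, 81], reappears at step 10: the system is in a cycle of period 8 from step 2 on.  Therefore the state at step 2212 equals the state at step 2 + ((2212 - 2) mod 8) = 4, which is [135, 135, 135, 135, 135, 135, 135, 135, 135, 135, 135, 135].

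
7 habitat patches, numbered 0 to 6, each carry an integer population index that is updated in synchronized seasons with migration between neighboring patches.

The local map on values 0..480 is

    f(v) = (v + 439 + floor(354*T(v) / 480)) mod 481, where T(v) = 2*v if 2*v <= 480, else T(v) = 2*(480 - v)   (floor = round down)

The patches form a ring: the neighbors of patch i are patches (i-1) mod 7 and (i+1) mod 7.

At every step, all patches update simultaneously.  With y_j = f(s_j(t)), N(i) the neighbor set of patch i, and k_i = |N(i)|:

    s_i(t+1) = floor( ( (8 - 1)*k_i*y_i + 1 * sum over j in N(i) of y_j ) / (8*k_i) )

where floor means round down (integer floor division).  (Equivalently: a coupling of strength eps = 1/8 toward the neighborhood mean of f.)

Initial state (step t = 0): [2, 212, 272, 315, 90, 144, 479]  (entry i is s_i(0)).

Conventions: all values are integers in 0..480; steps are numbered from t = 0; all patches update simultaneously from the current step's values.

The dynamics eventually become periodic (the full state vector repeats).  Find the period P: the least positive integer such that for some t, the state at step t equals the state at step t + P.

Simulating step by step:
t=0: [2, 212, 272, 315, 90, 144, 479]
t=1: [415, 32, 50, 45, 179, 313, 430]
t=2: [440, 66, 77, 90, 357, 85, 434]
t=3: [436, 143, 148, 167, 34, 176, 440]
t=4: [448, 321, 326, 347, 84, 375, 453]
t=5: [426, 58, 29, 29, 146, 43, 422]
t=6: [440, 119, 33, 47, 284, 105, 439]
t=7: [444, 251, 54, 70, 61, 221, 442]
t=8: [430, 91, 91, 127, 104, 55, 428]
t=9: [443, 200, 188, 262, 211, 124, 438]
t=10: [455, 451, 402, 108, 440, 289, 444]
t=11: [449, 452, 457, 255, 416, 98, 429]
t=12: [452, 450, 424, 112, 425, 233, 445]
t=13: [451, 452, 448, 263, 424, 103, 428]
t=14: [451, 451, 428, 109, 423, 243, 445]
t=15: [451, 451, 446, 256, 425, 117, 429]
t=16: [451, 451, 429, 112, 425, 274, 447]
t=17: [451, 451, 447, 263, 424, 104, 427]
t=18: [451, 451, 428, 109, 423, 246, 446]
t=19: [451, 451, 446, 256, 425, 116, 429]
t=20: [451, 451, 429, 112, 425, 272, 447]
t=21: [451, 451, 447, 263, 424, 105, 428]
t=22: [451, 451, 428, 109, 423, 247, 446]
t=23: [451, 451, 446, 256, 425, 116, 429]

Answer: 4
Key observation: The state at step 19, [451, 451, 446, 256, 425, 116, 429], reappears at step 23 — and no state repeats earlier — so the cycle the system enters has period 4.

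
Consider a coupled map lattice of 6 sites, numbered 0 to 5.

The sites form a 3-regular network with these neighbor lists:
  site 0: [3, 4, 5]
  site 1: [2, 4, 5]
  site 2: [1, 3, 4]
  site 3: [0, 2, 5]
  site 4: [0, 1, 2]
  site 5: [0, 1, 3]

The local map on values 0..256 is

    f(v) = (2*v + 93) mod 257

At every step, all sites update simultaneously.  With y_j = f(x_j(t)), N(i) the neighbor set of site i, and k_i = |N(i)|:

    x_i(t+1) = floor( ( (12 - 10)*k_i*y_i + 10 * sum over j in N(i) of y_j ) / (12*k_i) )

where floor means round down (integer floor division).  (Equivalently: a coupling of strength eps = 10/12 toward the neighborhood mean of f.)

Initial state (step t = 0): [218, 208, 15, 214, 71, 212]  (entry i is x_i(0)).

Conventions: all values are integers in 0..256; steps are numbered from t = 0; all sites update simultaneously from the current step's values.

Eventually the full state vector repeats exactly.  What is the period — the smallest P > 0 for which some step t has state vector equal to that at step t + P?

Answer: 16
Key observation: The state at step 64, [200, 156, 156, 200, 156, 200], reappears at step 80 — and no state repeats earlier — so the cycle the system enters has period 16.

Derivation:
t=0: [218, 208, 15, 214, 71, 212]
t=1: [70, 142, 157, 40, 147, 76]
t=2: [191, 165, 142, 203, 161, 186]
t=3: [205, 162, 177, 192, 166, 208]
t=4: [218, 196, 183, 227, 193, 215]
t=5: [75, 158, 167, 68, 160, 78]
t=6: [216, 185, 177, 222, 182, 214]
t=7: [65, 144, 150, 61, 146, 67]
t=8: [195, 157, 152, 198, 155, 193]
t=9: [204, 166, 170, 202, 167, 205]
t=10: [222, 192, 189, 225, 191, 222]
t=11: [78, 163, 165, 77, 163, 79]
t=12: [224, 187, 186, 226, 187, 224]
t=13: [78, 158, 159, 77, 158, 78]
t=14: [221, 179, 178, 222, 179, 221]
t=15: [69, 145, 146, 68, 145, 69]
t=16: [201, 155, 154, 202, 155, 201]
t=17: [213, 171, 171, 212, 171, 213]
t=18: [52, 129, 129, 52, 129, 52]
t=19: [168, 122, 122, 168, 122, 168]
t=20: [146, 105, 105, 146, 105, 146]
t=21: [105, 68, 68, 105, 68, 105]
t=22: [96, 178, 178, 96, 178, 96]
t=23: [73, 146, 146, 73, 146, 73]
t=24: [208, 158, 158, 208, 158, 208]
t=25: [224, 179, 179, 224, 179, 224]
t=26: [73, 147, 147, 73, 147, 73]
t=27: [208, 160, 160, 208, 160, 208]
t=28: [225, 182, 182, 225, 182, 225]
t=29: [76, 152, 152, 76, 152, 76]
t=30: [215, 169, 169, 215, 169, 215]
t=31: [54, 128, 128, 54, 128, 54]
t=32: [170, 122, 122, 170, 122, 170]
t=33: [149, 106, 106, 149, 106, 149]
t=34: [110, 71, 71, 110, 71, 110]
t=35: [105, 185, 185, 105, 185, 105]
t=36: [90, 161, 161, 90, 161, 90]
t=37: [55, 118, 118, 55, 118, 55]
t=38: [166, 108, 108, 166, 108, 166]
t=39: [135, 84, 84, 135, 84, 135]
t=40: [77, 32, 32, 77, 32, 77]
t=41: [222, 182, 182, 222, 182, 222]
t=42: [72, 150, 150, 72, 150, 72]
t=43: [208, 164, 164, 208, 164, 208]
t=44: [227, 188, 188, 227, 188, 227]
t=45: [82, 162, 162, 82, 162, 82]
t=46: [44, 115, 115, 44, 115, 44]
t=47: [149, 97, 97, 149, 97, 149]
t=48: [105, 58, 58, 105, 58, 105]
t=49: [91, 163, 163, 91, 163, 91]
t=50: [58, 122, 122, 58, 122, 58]
t=51: [173, 115, 115, 173, 115, 173]
t=52: [149, 98, 98, 149, 98, 149]
t=53: [105, 60, 60, 105, 60, 105]
t=54: [92, 166, 166, 92, 166, 92]
t=55: [61, 126, 126, 61, 126, 61]
t=56: [179, 123, 123, 179, 123, 179]
t=57: [162, 113, 113, 162, 113, 162]
t=58: [132, 89, 89, 132, 89, 132]
t=59: [76, 37, 37, 76, 37, 76]
t=60: [223, 188, 188, 223, 188, 223]
t=61: [76, 160, 160, 76, 160, 76]
t=62: [220, 180, 180, 220, 180, 220]
t=63: [68, 146, 146, 68, 146, 68]
t=64: [200, 156, 156, 200, 156, 200]
t=65: [211, 172, 172, 211, 172, 211]
t=66: [50, 130, 130, 50, 130, 50]
t=67: [166, 122, 122, 166, 122, 166]
t=68: [143, 104, 104, 143, 104, 143]
t=69: [100, 65, 65, 100, 65, 100]
t=70: [87, 171, 171, 87, 171, 87]
t=71: [56, 131, 131, 56, 131, 56]
t=72: [175, 127, 127, 175, 127, 175]
t=73: [159, 116, 116, 159, 116, 159]
t=74: [130, 91, 91, 130, 91, 130]
t=75: [74, 39, 39, 74, 39, 74]
t=76: [221, 190, 190, 221, 190, 221]
t=77: [75, 161, 161, 75, 161, 75]
t=78: [219, 181, 181, 219, 181, 219]
t=79: [67, 147, 147, 67, 147, 67]
t=80: [200, 156, 156, 200, 156, 200]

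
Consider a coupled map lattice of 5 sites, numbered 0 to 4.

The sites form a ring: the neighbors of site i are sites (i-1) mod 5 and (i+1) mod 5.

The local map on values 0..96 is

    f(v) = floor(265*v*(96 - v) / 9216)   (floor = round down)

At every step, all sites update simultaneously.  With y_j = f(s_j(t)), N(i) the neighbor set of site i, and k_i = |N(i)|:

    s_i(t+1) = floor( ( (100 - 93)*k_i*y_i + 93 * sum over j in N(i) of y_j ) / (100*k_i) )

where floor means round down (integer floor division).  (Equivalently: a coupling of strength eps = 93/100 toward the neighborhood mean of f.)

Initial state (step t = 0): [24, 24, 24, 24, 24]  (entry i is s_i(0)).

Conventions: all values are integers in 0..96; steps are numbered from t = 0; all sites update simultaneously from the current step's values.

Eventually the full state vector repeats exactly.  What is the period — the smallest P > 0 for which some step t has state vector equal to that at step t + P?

Answer: 2
Key observation: The state at step 8, [62, 62, 62, 62, 62], reappears at step 10 — and no state repeats earlier — so the cycle the system enters has period 2.

Derivation:
t=0: [24, 24, 24, 24, 24]
t=1: [49, 49, 49, 49, 49]
t=2: [66, 66, 66, 66, 66]
t=3: [56, 56, 56, 56, 56]
t=4: [64, 64, 64, 64, 64]
t=5: [58, 58, 58, 58, 58]
t=6: [63, 63, 63, 63, 63]
t=7: [59, 59, 59, 59, 59]
t=8: [62, 62, 62, 62, 62]
t=9: [60, 60, 60, 60, 60]
t=10: [62, 62, 62, 62, 62]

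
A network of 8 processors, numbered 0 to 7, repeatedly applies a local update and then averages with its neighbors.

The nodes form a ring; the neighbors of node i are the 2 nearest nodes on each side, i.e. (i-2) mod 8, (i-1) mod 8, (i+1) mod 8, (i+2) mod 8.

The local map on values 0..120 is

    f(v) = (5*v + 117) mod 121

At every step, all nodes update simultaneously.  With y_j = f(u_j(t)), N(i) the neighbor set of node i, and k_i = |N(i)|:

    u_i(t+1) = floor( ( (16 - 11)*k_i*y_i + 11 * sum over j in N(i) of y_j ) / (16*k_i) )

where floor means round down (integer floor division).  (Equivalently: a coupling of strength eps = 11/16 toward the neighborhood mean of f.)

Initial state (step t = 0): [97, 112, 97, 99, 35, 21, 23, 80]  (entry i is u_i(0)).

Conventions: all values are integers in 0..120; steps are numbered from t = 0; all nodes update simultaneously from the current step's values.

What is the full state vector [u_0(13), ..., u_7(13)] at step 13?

Simulating step by step:
t=0: [97, 112, 97, 99, 35, 21, 23, 80]
t=1: [94, 69, 79, 60, 73, 66, 86, 79]
t=2: [69, 67, 73, 73, 76, 71, 77, 68]
t=3: [85, 101, 92, 93, 66, 76, 59, 83]
t=4: [53, 56, 73, 66, 69, 52, 50, 38]
t=5: [44, 59, 77, 71, 68, 47, 35, 32]
t=6: [55, 59, 65, 80, 78, 83, 73, 63]
t=7: [63, 51, 47, 44, 55, 56, 66, 63]
t=8: [68, 61, 69, 60, 64, 58, 60, 55]
t=9: [70, 65, 79, 64, 66, 50, 58, 52]
t=10: [60, 62, 67, 56, 52, 38, 49, 44]
t=11: [80, 66, 56, 50, 57, 65, 76, 81]
t=12: [39, 44, 38, 41, 34, 40, 36, 47]
t=13: [77, 85, 70, 73, 61, 73, 68, 85]

Answer: [77, 85, 70, 73, 61, 73, 68, 85]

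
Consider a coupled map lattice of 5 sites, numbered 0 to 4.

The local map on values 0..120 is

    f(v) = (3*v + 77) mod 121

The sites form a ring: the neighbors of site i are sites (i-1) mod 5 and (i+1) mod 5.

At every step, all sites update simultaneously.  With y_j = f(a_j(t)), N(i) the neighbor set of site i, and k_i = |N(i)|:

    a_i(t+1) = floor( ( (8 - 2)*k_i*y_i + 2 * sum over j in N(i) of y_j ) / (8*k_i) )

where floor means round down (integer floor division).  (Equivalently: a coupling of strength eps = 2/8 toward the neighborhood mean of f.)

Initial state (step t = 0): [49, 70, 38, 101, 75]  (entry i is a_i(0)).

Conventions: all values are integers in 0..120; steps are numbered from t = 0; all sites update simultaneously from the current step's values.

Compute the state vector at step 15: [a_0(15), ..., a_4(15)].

Answer: [100, 87, 18, 33, 37]

Derivation:
t=0: [49, 70, 38, 101, 75]
t=1: [90, 55, 60, 29, 60]
t=2: [80, 15, 16, 36, 29]
t=3: [61, 10, 11, 53, 49]
t=4: [39, 96, 110, 112, 93]
t=5: [69, 16, 39, 57, 100]
t=6: [33, 17, 56, 15, 16]
t=7: [42, 12, 3, 1, 10]
t=8: [89, 105, 88, 84, 100]
t=9: [81, 46, 88, 79, 34]
t=10: [77, 92, 95, 73, 62]
t=11: [66, 106, 110, 58, 30]
t=12: [34, 33, 38, 18, 39]
t=13: [59, 57, 60, 25, 63]
t=14: [12, 7, 15, 28, 23]
t=15: [100, 87, 18, 33, 37]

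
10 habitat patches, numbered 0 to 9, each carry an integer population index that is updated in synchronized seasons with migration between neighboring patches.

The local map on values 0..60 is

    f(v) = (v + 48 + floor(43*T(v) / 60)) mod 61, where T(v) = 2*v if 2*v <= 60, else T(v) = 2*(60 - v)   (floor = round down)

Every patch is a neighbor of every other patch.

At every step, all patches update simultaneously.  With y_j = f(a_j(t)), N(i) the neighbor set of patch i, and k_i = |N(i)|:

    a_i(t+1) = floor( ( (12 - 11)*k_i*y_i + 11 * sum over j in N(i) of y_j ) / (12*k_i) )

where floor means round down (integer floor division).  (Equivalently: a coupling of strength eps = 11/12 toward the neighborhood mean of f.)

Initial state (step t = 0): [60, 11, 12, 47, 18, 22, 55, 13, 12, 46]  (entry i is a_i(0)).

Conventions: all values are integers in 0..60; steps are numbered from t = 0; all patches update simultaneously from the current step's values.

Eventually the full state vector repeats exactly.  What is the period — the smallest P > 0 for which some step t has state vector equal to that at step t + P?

Simulating step by step:
t=0: [60, 11, 12, 47, 18, 22, 55, 13, 12, 46]
t=1: [33, 33, 33, 33, 33, 33, 33, 33, 33, 33]
t=2: [58, 58, 58, 58, 58, 58, 58, 58, 58, 58]
t=3: [47, 47, 47, 47, 47, 47, 47, 47, 47, 47]
t=4: [52, 52, 52, 52, 52, 52, 52, 52, 52, 52]
t=5: [50, 50, 50, 50, 50, 50, 50, 50, 50, 50]
t=6: [51, 51, 51, 51, 51, 51, 51, 51, 51, 51]
t=7: [50, 50, 50, 50, 50, 50, 50, 50, 50, 50]

Answer: 2
Key observation: The state at step 5, [50, 50, 50, 50, 50, 50, 50, 50, 50, 50], reappears at step 7 — and no state repeats earlier — so the cycle the system enters has period 2.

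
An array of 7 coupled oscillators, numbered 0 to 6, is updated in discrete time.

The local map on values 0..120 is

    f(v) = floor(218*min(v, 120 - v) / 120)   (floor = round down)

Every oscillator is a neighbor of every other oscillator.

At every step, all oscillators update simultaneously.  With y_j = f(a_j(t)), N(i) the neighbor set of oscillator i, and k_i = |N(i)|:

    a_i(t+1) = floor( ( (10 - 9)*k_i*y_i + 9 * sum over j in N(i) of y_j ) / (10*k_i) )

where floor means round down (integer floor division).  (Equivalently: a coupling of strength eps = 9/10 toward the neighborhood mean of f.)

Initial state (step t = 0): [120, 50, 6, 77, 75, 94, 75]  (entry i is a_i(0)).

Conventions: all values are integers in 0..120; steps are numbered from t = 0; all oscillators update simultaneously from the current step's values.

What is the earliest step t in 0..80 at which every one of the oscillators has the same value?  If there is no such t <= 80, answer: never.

Simulating step by step:
t=0: [120, 50, 6, 77, 75, 94, 75]  (not all equal)
t=1: [58, 53, 57, 54, 54, 55, 54]  (not all equal)
t=2: [99, 99, 99, 99, 99, 99, 99]  (all equal)

Answer: 2
Key observation: Synchronization is absorbing here: once all oscillators are equal they stay equal, and step 2 is the first all-equal step.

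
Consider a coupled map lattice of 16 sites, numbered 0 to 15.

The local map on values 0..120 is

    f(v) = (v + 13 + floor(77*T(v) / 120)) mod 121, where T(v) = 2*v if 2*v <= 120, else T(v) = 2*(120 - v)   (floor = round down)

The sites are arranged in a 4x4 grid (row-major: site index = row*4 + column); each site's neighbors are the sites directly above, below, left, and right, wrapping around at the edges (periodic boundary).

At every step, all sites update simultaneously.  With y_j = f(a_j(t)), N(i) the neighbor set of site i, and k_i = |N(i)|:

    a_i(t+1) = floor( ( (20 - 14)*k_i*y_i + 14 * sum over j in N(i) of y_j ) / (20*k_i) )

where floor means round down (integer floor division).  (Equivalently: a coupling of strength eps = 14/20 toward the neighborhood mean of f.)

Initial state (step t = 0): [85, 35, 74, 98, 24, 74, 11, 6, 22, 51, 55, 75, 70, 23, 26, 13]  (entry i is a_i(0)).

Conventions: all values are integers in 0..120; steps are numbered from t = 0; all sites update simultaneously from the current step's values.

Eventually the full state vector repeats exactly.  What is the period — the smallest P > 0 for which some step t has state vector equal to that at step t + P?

Answer: 4
Key observation: The state at step 9, [25, 25, 25, 25, 25, 25, 25, 25, 25, 25, 25, 25, 25, 25, 25, 25], reappears at step 13 — and no state repeats earlier — so the cycle the system enters has period 4.

Derivation:
t=0: [85, 35, 74, 98, 24, 74, 11, 6, 22, 51, 55, 75, 70, 23, 26, 13]
t=1: [41, 51, 46, 25, 43, 43, 27, 33, 40, 32, 29, 33, 41, 54, 47, 37]
t=2: [83, 63, 83, 92, 104, 82, 91, 86, 99, 79, 88, 90, 88, 60, 90, 96]
t=3: [21, 25, 21, 20, 19, 21, 21, 19, 19, 22, 20, 19, 21, 24, 21, 19]
t=4: [60, 64, 61, 58, 57, 61, 58, 57, 57, 61, 59, 56, 59, 64, 60, 57]
t=5: [26, 27, 26, 24, 24, 26, 25, 22, 23, 26, 25, 21, 25, 27, 26, 23]
t=6: [70, 72, 71, 67, 67, 71, 69, 65, 66, 70, 68, 64, 69, 72, 70, 66]
t=7: [26, 25, 25, 26, 26, 25, 25, 26, 26, 25, 26, 26, 26, 25, 25, 26]
t=8: [71, 70, 70, 71, 71, 70, 70, 71, 71, 70, 70, 72, 71, 70, 70, 71]
t=9: [25, 25, 25, 25, 25, 25, 25, 25, 25, 25, 25, 25, 25, 25, 25, 25]
t=10: [70, 70, 70, 70, 70, 70, 70, 70, 70, 70, 70, 70, 70, 70, 70, 70]
t=11: [26, 26, 26, 26, 26, 26, 26, 26, 26, 26, 26, 26, 26, 26, 26, 26]
t=12: [72, 72, 72, 72, 72, 72, 72, 72, 72, 72, 72, 72, 72, 72, 72, 72]
t=13: [25, 25, 25, 25, 25, 25, 25, 25, 25, 25, 25, 25, 25, 25, 25, 25]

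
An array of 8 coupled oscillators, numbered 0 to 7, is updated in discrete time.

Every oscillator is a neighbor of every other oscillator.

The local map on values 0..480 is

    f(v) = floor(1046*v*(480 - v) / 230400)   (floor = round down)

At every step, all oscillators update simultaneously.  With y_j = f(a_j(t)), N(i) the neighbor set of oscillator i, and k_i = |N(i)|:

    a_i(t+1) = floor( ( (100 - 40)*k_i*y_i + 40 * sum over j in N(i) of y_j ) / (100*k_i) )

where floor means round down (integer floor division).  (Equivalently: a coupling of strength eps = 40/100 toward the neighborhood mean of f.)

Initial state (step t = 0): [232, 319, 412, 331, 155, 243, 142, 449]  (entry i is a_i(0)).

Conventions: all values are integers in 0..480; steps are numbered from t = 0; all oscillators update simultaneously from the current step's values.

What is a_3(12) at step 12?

Simulating step by step:
t=0: [232, 319, 412, 331, 155, 243, 142, 449]
t=1: [233, 218, 161, 213, 215, 233, 209, 126]
t=2: [255, 254, 240, 253, 253, 255, 253, 223]
t=3: [260, 260, 260, 260, 260, 260, 260, 260]
t=4: [259, 259, 259, 259, 259, 259, 259, 259]
t=5: [259, 259, 259, 259, 259, 259, 259, 259]
t=6: [259, 259, 259, 259, 259, 259, 259, 259]
t=7: [259, 259, 259, 259, 259, 259, 259, 259]
t=8: [259, 259, 259, 259, 259, 259, 259, 259]
t=9: [259, 259, 259, 259, 259, 259, 259, 259]
t=10: [259, 259, 259, 259, 259, 259, 259, 259]
t=11: [259, 259, 259, 259, 259, 259, 259, 259]
t=12: [259, 259, 259, 259, 259, 259, 259, 259]

Answer: a_3(12) = 259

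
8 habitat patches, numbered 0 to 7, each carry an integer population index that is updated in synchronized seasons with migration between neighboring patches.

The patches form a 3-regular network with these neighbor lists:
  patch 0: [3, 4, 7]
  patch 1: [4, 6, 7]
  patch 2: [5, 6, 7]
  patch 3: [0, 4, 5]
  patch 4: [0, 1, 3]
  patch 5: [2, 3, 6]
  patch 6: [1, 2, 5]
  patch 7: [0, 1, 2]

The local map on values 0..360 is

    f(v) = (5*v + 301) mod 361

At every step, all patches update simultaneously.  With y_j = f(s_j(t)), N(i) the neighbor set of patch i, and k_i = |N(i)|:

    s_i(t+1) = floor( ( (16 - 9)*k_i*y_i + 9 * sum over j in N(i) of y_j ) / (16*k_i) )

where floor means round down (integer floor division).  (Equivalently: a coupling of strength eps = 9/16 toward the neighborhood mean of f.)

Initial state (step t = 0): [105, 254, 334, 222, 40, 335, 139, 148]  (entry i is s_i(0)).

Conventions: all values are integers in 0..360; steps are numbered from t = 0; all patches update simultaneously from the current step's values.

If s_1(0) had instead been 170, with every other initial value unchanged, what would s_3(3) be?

Simulating step by step:
t=0: [105, 170, 334, 222, 40, 335, 139, 148]
t=1: [193, 167, 215, 221, 155, 218, 195, 202]
t=2: [249, 168, 264, 299, 259, 286, 207, 198]
t=3: [178, 140, 217, 255, 162, 272, 208, 154]

Answer: s_3(3) = 255
Key observation: This trace re-runs the system from the modified initial state.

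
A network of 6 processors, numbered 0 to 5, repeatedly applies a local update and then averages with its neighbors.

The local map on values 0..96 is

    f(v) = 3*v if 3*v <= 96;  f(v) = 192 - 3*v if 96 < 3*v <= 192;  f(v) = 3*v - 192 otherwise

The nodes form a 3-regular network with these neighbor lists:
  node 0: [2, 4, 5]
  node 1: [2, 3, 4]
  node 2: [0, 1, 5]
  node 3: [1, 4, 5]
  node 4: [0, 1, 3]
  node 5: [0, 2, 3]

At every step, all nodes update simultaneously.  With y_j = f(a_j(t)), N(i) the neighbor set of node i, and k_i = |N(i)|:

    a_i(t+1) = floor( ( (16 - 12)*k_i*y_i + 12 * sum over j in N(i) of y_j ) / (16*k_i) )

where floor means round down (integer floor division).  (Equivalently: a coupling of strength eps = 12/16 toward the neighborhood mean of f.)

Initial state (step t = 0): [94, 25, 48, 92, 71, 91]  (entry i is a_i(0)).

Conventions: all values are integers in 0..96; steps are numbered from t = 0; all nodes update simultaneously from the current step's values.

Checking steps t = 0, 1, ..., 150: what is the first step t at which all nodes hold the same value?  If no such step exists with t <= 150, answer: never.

Answer: 14
Key observation: Synchronization is absorbing here: once all nodes are equal they stay equal, and step 14 is the first all-equal step.

Derivation:
t=0: [94, 25, 48, 92, 71, 91]  (not all equal)
t=1: [60, 57, 73, 65, 67, 75]  (not all equal)
t=2: [20, 15, 23, 16, 11, 18]  (not all equal)
t=3: [54, 48, 57, 45, 46, 57]  (not all equal)
t=4: [31, 45, 30, 45, 47, 32]  (not all equal)
t=5: [82, 63, 84, 65, 64, 84]  (not all equal)
t=6: [43, 16, 44, 16, 15, 44]  (not all equal)
t=7: [57, 50, 57, 50, 51, 57]  (not all equal)
t=8: [25, 36, 26, 36, 36, 26]  (not all equal)
t=9: [78, 82, 78, 82, 81, 78]  (not all equal)
t=10: [44, 50, 45, 50, 50, 45]  (not all equal)
t=11: [54, 45, 54, 45, 46, 54]  (not all equal)
t=12: [36, 49, 36, 49, 49, 36]  (not all equal)
t=13: [74, 54, 74, 54, 54, 74]  (not all equal)
t=14: [30, 30, 30, 30, 30, 30]  (all equal)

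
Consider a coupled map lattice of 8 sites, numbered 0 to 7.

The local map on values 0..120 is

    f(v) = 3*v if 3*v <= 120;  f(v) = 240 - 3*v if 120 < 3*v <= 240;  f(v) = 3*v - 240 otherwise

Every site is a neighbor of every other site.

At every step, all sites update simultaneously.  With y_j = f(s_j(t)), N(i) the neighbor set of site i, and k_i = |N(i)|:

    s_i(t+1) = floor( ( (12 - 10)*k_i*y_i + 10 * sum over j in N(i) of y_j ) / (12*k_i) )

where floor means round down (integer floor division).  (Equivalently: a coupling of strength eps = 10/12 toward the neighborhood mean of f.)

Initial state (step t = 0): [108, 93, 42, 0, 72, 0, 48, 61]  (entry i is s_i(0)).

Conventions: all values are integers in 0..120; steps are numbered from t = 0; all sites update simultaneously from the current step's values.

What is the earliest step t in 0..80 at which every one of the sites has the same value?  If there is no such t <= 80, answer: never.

Simulating step by step:
t=0: [108, 93, 42, 0, 72, 0, 48, 61]  (not all equal)
t=1: [53, 51, 54, 49, 50, 49, 53, 52]  (not all equal)
t=2: [85, 85, 85, 86, 86, 86, 85, 85]  (not all equal)
t=3: [16, 16, 16, 16, 16, 16, 16, 16]  (all equal)

Answer: 3
Key observation: Synchronization is absorbing here: once all sites are equal they stay equal, and step 3 is the first all-equal step.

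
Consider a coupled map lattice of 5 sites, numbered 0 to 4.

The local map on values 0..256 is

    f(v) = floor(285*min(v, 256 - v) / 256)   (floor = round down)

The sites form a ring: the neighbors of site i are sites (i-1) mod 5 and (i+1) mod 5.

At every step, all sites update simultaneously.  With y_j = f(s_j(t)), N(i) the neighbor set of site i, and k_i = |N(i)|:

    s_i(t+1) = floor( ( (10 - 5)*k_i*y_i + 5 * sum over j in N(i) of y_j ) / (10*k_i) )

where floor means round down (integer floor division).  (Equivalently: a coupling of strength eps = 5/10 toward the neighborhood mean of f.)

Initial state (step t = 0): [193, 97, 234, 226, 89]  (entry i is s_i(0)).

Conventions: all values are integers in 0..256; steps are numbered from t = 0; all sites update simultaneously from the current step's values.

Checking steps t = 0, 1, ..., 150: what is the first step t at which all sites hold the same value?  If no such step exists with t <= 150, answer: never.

Answer: 12
Key observation: Synchronization is absorbing here: once all sites are equal they stay equal, and step 12 is the first all-equal step.

Derivation:
t=0: [193, 97, 234, 226, 89]  (not all equal)
t=1: [86, 77, 47, 47, 75]  (not all equal)
t=2: [89, 79, 60, 59, 78]  (not all equal)
t=3: [92, 84, 71, 70, 84]  (not all equal)
t=4: [97, 91, 82, 81, 91]  (not all equal)
t=5: [104, 100, 93, 93, 99]  (not all equal)
t=6: [112, 110, 105, 104, 109]  (not all equal)
t=7: [122, 121, 117, 116, 120]  (not all equal)
t=8: [134, 133, 130, 130, 132]  (not all equal)
t=9: [136, 136, 139, 139, 137]  (not all equal)
t=10: [132, 132, 130, 130, 131]  (not all equal)
t=11: [138, 138, 139, 139, 139]  (not all equal)
t=12: [130, 130, 130, 130, 130]  (all equal)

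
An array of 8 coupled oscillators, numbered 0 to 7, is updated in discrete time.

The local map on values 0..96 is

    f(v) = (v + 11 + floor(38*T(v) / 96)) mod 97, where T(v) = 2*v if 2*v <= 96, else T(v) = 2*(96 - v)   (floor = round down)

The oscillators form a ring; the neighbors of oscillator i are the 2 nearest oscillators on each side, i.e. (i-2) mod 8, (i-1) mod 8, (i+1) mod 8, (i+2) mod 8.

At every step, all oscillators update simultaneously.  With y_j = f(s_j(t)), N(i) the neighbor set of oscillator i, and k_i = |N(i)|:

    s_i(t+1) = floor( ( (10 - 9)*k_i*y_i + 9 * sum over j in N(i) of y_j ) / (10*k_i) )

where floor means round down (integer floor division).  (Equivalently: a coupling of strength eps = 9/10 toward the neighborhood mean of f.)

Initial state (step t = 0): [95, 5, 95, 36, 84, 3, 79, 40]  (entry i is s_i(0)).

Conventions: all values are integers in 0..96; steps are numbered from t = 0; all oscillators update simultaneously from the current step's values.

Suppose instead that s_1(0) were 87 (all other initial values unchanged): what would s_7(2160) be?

Answer: s_7(2160) = 11
Key observation: The state at step 4, [11, 11, 11, 11, 11, 11, 11, 11], reappears at step 15: the system is in a cycle of period 11 from step 4 on.  Therefore the state at step 2160 equals the state at step 4 + ((2160 - 4) mod 11) = 4, which is [11, 11, 11, 11, 11, 11, 11, 11].

Derivation:
t=0: [95, 87, 95, 36, 84, 3, 79, 40]
t=1: [24, 40, 23, 16, 24, 39, 26, 16]
t=2: [57, 49, 56, 64, 56, 50, 56, 65]
t=3: [1, 1, 1, 0, 1, 1, 1, 0]
t=4: [11, 11, 11, 11, 11, 11, 11, 11]
t=5: [30, 30, 30, 30, 30, 30, 30, 30]
t=6: [64, 64, 64, 64, 64, 64, 64, 64]
t=7: [3, 3, 3, 3, 3, 3, 3, 3]
t=8: [16, 16, 16, 16, 16, 16, 16, 16]
t=9: [39, 39, 39, 39, 39, 39, 39, 39]
t=10: [80, 80, 80, 80, 80, 80, 80, 80]
t=11: [6, 6, 6, 6, 6, 6, 6, 6]
t=12: [21, 21, 21, 21, 21, 21, 21, 21]
t=13: [48, 48, 48, 48, 48, 48, 48, 48]
t=14: [0, 0, 0, 0, 0, 0, 0, 0]
t=15: [11, 11, 11, 11, 11, 11, 11, 11]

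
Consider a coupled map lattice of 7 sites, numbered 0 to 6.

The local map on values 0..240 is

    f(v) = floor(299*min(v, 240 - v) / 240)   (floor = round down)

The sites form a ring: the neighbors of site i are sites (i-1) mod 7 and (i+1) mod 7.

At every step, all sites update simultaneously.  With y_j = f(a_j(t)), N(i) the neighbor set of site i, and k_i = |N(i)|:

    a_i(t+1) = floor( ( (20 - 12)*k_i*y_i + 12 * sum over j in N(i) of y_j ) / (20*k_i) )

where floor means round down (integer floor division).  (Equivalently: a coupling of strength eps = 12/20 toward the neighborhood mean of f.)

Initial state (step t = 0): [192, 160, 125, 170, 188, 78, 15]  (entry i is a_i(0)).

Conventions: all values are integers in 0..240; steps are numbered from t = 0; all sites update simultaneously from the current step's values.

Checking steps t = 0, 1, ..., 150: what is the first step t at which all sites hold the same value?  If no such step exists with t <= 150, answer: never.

Simulating step by step:
t=0: [192, 160, 125, 170, 188, 78, 15]  (not all equal)
t=1: [58, 100, 113, 96, 80, 63, 54]  (not all equal)
t=2: [86, 113, 128, 119, 98, 81, 71]  (not all equal)
t=3: [111, 129, 142, 137, 123, 103, 97]  (not all equal)
t=4: [132, 133, 128, 131, 134, 130, 127]  (not all equal)
t=5: [135, 135, 136, 135, 134, 136, 137]  (not all equal)
t=6: [129, 129, 129, 130, 130, 129, 128]  (not all equal)
t=7: [138, 138, 137, 137, 137, 138, 138]  (not all equal)
t=8: [127, 127, 127, 128, 127, 127, 127]  (not all equal)
t=9: [140, 140, 139, 139, 139, 140, 140]  (not all equal)
t=10: [124, 124, 124, 125, 124, 124, 124]  (not all equal)
t=11: [144, 144, 143, 143, 143, 144, 144]  (not all equal)
t=12: [119, 119, 119, 120, 119, 119, 119]  (not all equal)
t=13: [148, 148, 148, 148, 148, 148, 148]  (all equal)

Answer: 13
Key observation: Synchronization is absorbing here: once all sites are equal they stay equal, and step 13 is the first all-equal step.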